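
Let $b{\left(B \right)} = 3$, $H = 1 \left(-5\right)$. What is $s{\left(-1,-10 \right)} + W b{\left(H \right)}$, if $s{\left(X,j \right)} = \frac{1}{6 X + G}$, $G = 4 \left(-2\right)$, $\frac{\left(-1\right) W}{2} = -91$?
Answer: $\frac{7643}{14} \approx 545.93$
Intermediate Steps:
$W = 182$ ($W = \left(-2\right) \left(-91\right) = 182$)
$G = -8$
$s{\left(X,j \right)} = \frac{1}{-8 + 6 X}$ ($s{\left(X,j \right)} = \frac{1}{6 X - 8} = \frac{1}{-8 + 6 X}$)
$H = -5$
$s{\left(-1,-10 \right)} + W b{\left(H \right)} = \frac{1}{2 \left(-4 + 3 \left(-1\right)\right)} + 182 \cdot 3 = \frac{1}{2 \left(-4 - 3\right)} + 546 = \frac{1}{2 \left(-7\right)} + 546 = \frac{1}{2} \left(- \frac{1}{7}\right) + 546 = - \frac{1}{14} + 546 = \frac{7643}{14}$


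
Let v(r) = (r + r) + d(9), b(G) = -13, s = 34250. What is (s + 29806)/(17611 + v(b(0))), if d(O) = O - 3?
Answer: 64056/17591 ≈ 3.6414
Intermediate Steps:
d(O) = -3 + O
v(r) = 6 + 2*r (v(r) = (r + r) + (-3 + 9) = 2*r + 6 = 6 + 2*r)
(s + 29806)/(17611 + v(b(0))) = (34250 + 29806)/(17611 + (6 + 2*(-13))) = 64056/(17611 + (6 - 26)) = 64056/(17611 - 20) = 64056/17591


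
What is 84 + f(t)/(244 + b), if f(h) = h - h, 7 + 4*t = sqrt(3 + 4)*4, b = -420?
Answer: 84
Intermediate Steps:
t = -7/4 + sqrt(7) (t = -7/4 + (sqrt(3 + 4)*4)/4 = -7/4 + (sqrt(7)*4)/4 = -7/4 + (4*sqrt(7))/4 = -7/4 + sqrt(7) ≈ 0.89575)
f(h) = 0
84 + f(t)/(244 + b) = 84 + 0/(244 - 420) = 84 + 0/(-176) = 84 + 0*(-1/176) = 84 + 0 = 84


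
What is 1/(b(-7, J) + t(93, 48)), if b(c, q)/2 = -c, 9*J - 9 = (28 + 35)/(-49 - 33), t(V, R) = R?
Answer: 1/62 ≈ 0.016129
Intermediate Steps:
J = 75/82 (J = 1 + ((28 + 35)/(-49 - 33))/9 = 1 + (63/(-82))/9 = 1 + (63*(-1/82))/9 = 1 + (⅑)*(-63/82) = 1 - 7/82 = 75/82 ≈ 0.91463)
b(c, q) = -2*c (b(c, q) = 2*(-c) = -2*c)
1/(b(-7, J) + t(93, 48)) = 1/(-2*(-7) + 48) = 1/(14 + 48) = 1/62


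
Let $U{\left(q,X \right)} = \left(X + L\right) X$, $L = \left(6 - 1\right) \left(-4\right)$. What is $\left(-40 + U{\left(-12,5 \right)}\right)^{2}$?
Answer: $13225$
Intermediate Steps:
$L = -20$ ($L = 5 \left(-4\right) = -20$)
$U{\left(q,X \right)} = X \left(-20 + X\right)$ ($U{\left(q,X \right)} = \left(X - 20\right) X = \left(-20 + X\right) X = X \left(-20 + X\right)$)
$\left(-40 + U{\left(-12,5 \right)}\right)^{2} = \left(-40 + 5 \left(-20 + 5\right)\right)^{2} = \left(-40 + 5 \left(-15\right)\right)^{2} = \left(-40 - 75\right)^{2} = \left(-115\right)^{2} = 13225$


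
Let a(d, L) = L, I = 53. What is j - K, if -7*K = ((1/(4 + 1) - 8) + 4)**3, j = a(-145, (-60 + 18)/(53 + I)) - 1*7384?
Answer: -342814902/46375 ≈ -7392.2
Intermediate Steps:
j = -391373/53 (j = (-60 + 18)/(53 + 53) - 1*7384 = -42/106 - 7384 = -42*1/106 - 7384 = -21/53 - 7384 = -391373/53 ≈ -7384.4)
K = 6859/875 (K = -((1/(4 + 1) - 8) + 4)**3/7 = -((1/5 - 8) + 4)**3/7 = -(-39/5 + 4)**3/7 = -(-19/5)**3/7 = -1/7*(-6859/125) = 6859/875 ≈ 7.8389)
j - K = -391373/53 - 1*6859/875 = -391373/53 - 6859/875 = -342814902/46375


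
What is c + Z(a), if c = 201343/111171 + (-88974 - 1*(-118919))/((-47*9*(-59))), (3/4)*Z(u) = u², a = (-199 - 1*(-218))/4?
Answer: 122426640191/3699326196 ≈ 33.094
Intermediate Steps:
a = 19/4 (a = (-199 + 218)*(¼) = 19*(¼) = 19/4 ≈ 4.7500)
Z(u) = 4*u²/3
c = 2784644282/924831549 (c = 201343*(1/111171) + (-88974 + 118919)/((-423*(-59))) = 201343/111171 + 29945/24957 = 2784644282/924831549 ≈ 3.0110)
c + Z(a) = 2784644282/924831549 + 4*(19/4)²/3 = 2784644282/924831549 + (4/3)*(361/16) = 2784644282/924831549 + 361/12 = 122426640191/3699326196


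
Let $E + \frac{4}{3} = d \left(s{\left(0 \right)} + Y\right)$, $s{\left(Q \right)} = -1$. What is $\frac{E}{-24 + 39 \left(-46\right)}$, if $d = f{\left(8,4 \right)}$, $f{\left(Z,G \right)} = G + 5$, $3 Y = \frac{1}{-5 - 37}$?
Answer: $\frac{437}{76356} \approx 0.0057232$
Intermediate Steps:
$Y = - \frac{1}{126}$ ($Y = \frac{1}{3 \left(-5 - 37\right)} = \frac{1}{3 \left(-42\right)} = \frac{1}{3} \left(- \frac{1}{42}\right) = - \frac{1}{126} \approx -0.0079365$)
$f{\left(Z,G \right)} = 5 + G$
$d = 9$ ($d = 5 + 4 = 9$)
$E = - \frac{437}{42}$ ($E = - \frac{4}{3} + 9 \left(-1 - \frac{1}{126}\right) = - \frac{4}{3} + 9 \left(- \frac{127}{126}\right) = - \frac{4}{3} - \frac{127}{14} = - \frac{437}{42} \approx -10.405$)
$\frac{E}{-24 + 39 \left(-46\right)} = - \frac{437}{42 \left(-24 + 39 \left(-46\right)\right)} = - \frac{437}{42 \left(-24 - 1794\right)} = - \frac{437}{42 \left(-1818\right)} = \left(- \frac{437}{42}\right) \left(- \frac{1}{1818}\right) = \frac{437}{76356}$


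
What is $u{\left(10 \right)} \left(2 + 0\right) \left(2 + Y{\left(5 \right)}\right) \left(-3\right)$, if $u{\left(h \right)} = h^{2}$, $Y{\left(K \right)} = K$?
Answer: $-4200$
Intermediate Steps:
$u{\left(10 \right)} \left(2 + 0\right) \left(2 + Y{\left(5 \right)}\right) \left(-3\right) = 10^{2} \left(2 + 0\right) \left(2 + 5\right) \left(-3\right) = 100 \cdot 2 \cdot 7 \left(-3\right) = 100 \cdot 14 \left(-3\right) = 100 \left(-42\right) = -4200$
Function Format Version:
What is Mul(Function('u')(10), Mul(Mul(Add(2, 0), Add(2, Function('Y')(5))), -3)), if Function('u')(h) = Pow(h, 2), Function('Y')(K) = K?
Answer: -4200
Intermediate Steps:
Mul(Function('u')(10), Mul(Mul(Add(2, 0), Add(2, Function('Y')(5))), -3)) = Mul(Pow(10, 2), Mul(Mul(Add(2, 0), Add(2, 5)), -3)) = Mul(100, Mul(Mul(2, 7), -3)) = Mul(100, Mul(14, -3)) = Mul(100, -42) = -4200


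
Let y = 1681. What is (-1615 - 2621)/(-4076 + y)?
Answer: 4236/2395 ≈ 1.7687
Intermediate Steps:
(-1615 - 2621)/(-4076 + y) = (-1615 - 2621)/(-4076 + 1681) = -4236/(-2395) = -4236*(-1/2395) = 4236/2395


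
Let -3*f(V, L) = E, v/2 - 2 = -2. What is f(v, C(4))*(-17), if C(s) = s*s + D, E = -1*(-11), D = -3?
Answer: 187/3 ≈ 62.333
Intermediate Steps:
v = 0 (v = 4 + 2*(-2) = 4 - 4 = 0)
E = 11
C(s) = -3 + s**2 (C(s) = s*s - 3 = s**2 - 3 = -3 + s**2)
f(V, L) = -11/3 (f(V, L) = -1/3*11 = -11/3)
f(v, C(4))*(-17) = -11/3*(-17) = 187/3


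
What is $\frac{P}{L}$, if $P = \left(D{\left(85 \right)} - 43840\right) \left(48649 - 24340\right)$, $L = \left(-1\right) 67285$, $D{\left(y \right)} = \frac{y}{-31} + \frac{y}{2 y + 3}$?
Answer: $\frac{1143135538182}{72169891} \approx 15840.0$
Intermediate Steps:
$D{\left(y \right)} = - \frac{y}{31} + \frac{y}{3 + 2 y}$ ($D{\left(y \right)} = y \left(- \frac{1}{31}\right) + \frac{y}{3 + 2 y} = - \frac{y}{31} + \frac{y}{3 + 2 y}$)
$L = -67285$
$P = - \frac{5715677690910}{5363}$ ($P = \left(\frac{2}{31} \cdot 85 \frac{1}{3 + 2 \cdot 85} \left(14 - 85\right) - 43840\right) \left(48649 - 24340\right) = \left(\frac{2}{31} \cdot 85 \frac{1}{3 + 170} \left(14 - 85\right) - 43840\right) 24309 = \left(\frac{2}{31} \cdot 85 \cdot \frac{1}{173} \left(-71\right) - 43840\right) 24309 = \left(- \frac{12070}{5363} - 43840\right) 24309 = \left(- \frac{235125990}{5363}\right) 24309 = - \frac{5715677690910}{5363} \approx -1.0658 \cdot 10^{9}$)
$\frac{P}{L} = - \frac{5715677690910}{5363 \left(-67285\right)} = \left(- \frac{5715677690910}{5363}\right) \left(- \frac{1}{67285}\right) = \frac{1143135538182}{72169891}$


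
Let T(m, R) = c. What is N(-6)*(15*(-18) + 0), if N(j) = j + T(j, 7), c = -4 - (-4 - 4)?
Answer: 540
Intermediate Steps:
c = 4 (c = -4 - 1*(-8) = -4 + 8 = 4)
T(m, R) = 4
N(j) = 4 + j (N(j) = j + 4 = 4 + j)
N(-6)*(15*(-18) + 0) = (4 - 6)*(15*(-18) + 0) = -2*(-270 + 0) = -2*(-270) = 540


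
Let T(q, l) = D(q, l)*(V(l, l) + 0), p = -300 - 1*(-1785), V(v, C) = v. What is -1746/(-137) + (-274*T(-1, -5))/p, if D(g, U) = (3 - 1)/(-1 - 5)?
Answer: 1518148/122067 ≈ 12.437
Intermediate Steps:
D(g, U) = -⅓ (D(g, U) = 2/(-6) = 2*(-⅙) = -⅓)
p = 1485 (p = -300 + 1785 = 1485)
T(q, l) = -l/3 (T(q, l) = -(l + 0)/3 = -l/3)
-1746/(-137) + (-274*T(-1, -5))/p = -1746/(-137) - (-274)*(-5)/3/1485 = -1746*(-1/137) - 274*5/3*(1/1485) = 1746/137 - 1370/3*1/1485 = 1746/137 - 274/891 = 1518148/122067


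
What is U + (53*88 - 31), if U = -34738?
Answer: -30105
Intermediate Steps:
U + (53*88 - 31) = -34738 + (53*88 - 31) = -34738 + (4664 - 31) = -34738 + 4633 = -30105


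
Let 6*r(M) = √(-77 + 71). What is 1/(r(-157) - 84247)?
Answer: -505482/42585342055 - I*√6/42585342055 ≈ -1.187e-5 - 5.752e-11*I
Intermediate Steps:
r(M) = I*√6/6 (r(M) = √(-77 + 71)/6 = √(-6)/6 = (I*√6)/6 = I*√6/6)
1/(r(-157) - 84247) = 1/(I*√6/6 - 84247) = 1/(-84247 + I*√6/6)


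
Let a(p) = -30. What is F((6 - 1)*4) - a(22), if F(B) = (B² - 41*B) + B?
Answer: -370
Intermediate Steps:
F(B) = B² - 40*B
F((6 - 1)*4) - a(22) = ((6 - 1)*4)*(-40 + (6 - 1)*4) - 1*(-30) = (5*4)*(-40 + 5*4) + 30 = 20*(-40 + 20) + 30 = 20*(-20) + 30 = -400 + 30 = -370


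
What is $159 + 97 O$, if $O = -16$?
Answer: $-1393$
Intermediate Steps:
$159 + 97 O = 159 + 97 \left(-16\right) = 159 - 1552 = -1393$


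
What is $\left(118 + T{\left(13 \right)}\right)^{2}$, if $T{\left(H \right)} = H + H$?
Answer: $20736$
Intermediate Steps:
$T{\left(H \right)} = 2 H$
$\left(118 + T{\left(13 \right)}\right)^{2} = \left(118 + 2 \cdot 13\right)^{2} = \left(118 + 26\right)^{2} = 144^{2} = 20736$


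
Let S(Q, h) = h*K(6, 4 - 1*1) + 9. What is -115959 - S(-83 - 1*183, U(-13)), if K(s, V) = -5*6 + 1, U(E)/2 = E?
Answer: -116722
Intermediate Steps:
U(E) = 2*E
K(s, V) = -29 (K(s, V) = -30 + 1 = -29)
S(Q, h) = 9 - 29*h (S(Q, h) = h*(-29) + 9 = -29*h + 9 = 9 - 29*h)
-115959 - S(-83 - 1*183, U(-13)) = -115959 - (9 - 58*(-13)) = -115959 - (9 - 29*(-26)) = -115959 - (9 + 754) = -115959 - 1*763 = -115959 - 763 = -116722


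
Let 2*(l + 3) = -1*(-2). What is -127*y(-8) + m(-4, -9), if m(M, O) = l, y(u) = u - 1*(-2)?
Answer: 760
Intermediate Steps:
y(u) = 2 + u (y(u) = u + 2 = 2 + u)
l = -2 (l = -3 + (-1*(-2))/2 = -3 + (1/2)*2 = -3 + 1 = -2)
m(M, O) = -2
-127*y(-8) + m(-4, -9) = -127*(2 - 8) - 2 = -127*(-6) - 2 = 762 - 2 = 760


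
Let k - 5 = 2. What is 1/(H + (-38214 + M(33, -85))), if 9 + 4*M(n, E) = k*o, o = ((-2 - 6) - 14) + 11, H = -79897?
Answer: -2/236265 ≈ -8.4651e-6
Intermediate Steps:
k = 7 (k = 5 + 2 = 7)
o = -11 (o = (-8 - 14) + 11 = -22 + 11 = -11)
M(n, E) = -43/2 (M(n, E) = -9/4 + (7*(-11))/4 = -9/4 + (¼)*(-77) = -9/4 - 77/4 = -43/2)
1/(H + (-38214 + M(33, -85))) = 1/(-79897 + (-38214 - 43/2)) = 1/(-79897 - 76471/2) = 1/(-236265/2) = -2/236265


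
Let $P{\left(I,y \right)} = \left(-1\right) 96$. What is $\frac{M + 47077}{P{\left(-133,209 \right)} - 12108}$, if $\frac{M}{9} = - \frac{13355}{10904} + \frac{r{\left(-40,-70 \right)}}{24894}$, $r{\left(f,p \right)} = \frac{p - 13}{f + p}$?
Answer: $- \frac{39037122096103}{10122153323040} \approx -3.8566$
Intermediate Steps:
$r{\left(f,p \right)} = \frac{-13 + p}{f + p}$
$P{\left(I,y \right)} = -96$
$M = - \frac{9142406417}{829412760}$ ($M = 9 \left(- \frac{13355}{10904} + \frac{\frac{1}{-40 - 70} \left(-13 - 70\right)}{24894}\right) = 9 \left(\left(-13355\right) \frac{1}{10904} + \frac{1}{-110} \left(-83\right) \frac{1}{24894}\right) = 9 \left(- \frac{13355}{10904} + \left(- \frac{1}{110}\right) \left(-83\right) \frac{1}{24894}\right) = 9 \left(- \frac{13355}{10904} + \frac{83}{110} \cdot \frac{1}{24894}\right) = 9 \left(- \frac{13355}{10904} + \frac{83}{2738340}\right) = 9 \left(- \frac{9142406417}{7464714840}\right) = - \frac{9142406417}{829412760} \approx -11.023$)
$\frac{M + 47077}{P{\left(-133,209 \right)} - 12108} = \frac{- \frac{9142406417}{829412760} + 47077}{-96 - 12108} = \frac{39037122096103}{829412760 \left(-12204\right)} = \frac{39037122096103}{829412760} \left(- \frac{1}{12204}\right) = - \frac{39037122096103}{10122153323040}$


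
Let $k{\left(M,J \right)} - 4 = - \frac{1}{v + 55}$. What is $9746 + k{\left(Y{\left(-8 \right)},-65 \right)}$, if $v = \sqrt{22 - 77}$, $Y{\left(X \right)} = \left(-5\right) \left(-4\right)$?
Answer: $\frac{545999}{56} + \frac{i \sqrt{55}}{3080} \approx 9750.0 + 0.0024079 i$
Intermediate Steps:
$Y{\left(X \right)} = 20$
$v = i \sqrt{55}$ ($v = \sqrt{-55} = i \sqrt{55} \approx 7.4162 i$)
$k{\left(M,J \right)} = 4 - \frac{1}{55 + i \sqrt{55}}$ ($k{\left(M,J \right)} = 4 - \frac{1}{i \sqrt{55} + 55} = 4 - \frac{1}{55 + i \sqrt{55}}$)
$9746 + k{\left(Y{\left(-8 \right)},-65 \right)} = 9746 + \left(\frac{223}{56} + \frac{i \sqrt{55}}{3080}\right) = \frac{545999}{56} + \frac{i \sqrt{55}}{3080}$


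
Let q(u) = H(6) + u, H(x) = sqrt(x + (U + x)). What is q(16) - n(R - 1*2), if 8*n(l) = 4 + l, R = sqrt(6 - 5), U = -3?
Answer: 149/8 ≈ 18.625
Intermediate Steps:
H(x) = sqrt(-3 + 2*x) (H(x) = sqrt(x + (-3 + x)) = sqrt(-3 + 2*x))
R = 1 (R = sqrt(1) = 1)
n(l) = 1/2 + l/8 (n(l) = (4 + l)/8 = 1/2 + l/8)
q(u) = 3 + u (q(u) = sqrt(-3 + 2*6) + u = sqrt(-3 + 12) + u = sqrt(9) + u = 3 + u)
q(16) - n(R - 1*2) = (3 + 16) - (1/2 + (1 - 1*2)/8) = 19 - (1/2 + (1 - 2)/8) = 19 - (1/2 + (1/8)*(-1)) = 19 - (1/2 - 1/8) = 19 - 1*3/8 = 19 - 3/8 = 149/8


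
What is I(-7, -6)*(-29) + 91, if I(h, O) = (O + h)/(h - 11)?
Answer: 1261/18 ≈ 70.056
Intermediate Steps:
I(h, O) = (O + h)/(-11 + h)
I(-7, -6)*(-29) + 91 = ((-6 - 7)/(-11 - 7))*(-29) + 91 = (-13/(-18))*(-29) + 91 = -1/18*(-13)*(-29) + 91 = (13/18)*(-29) + 91 = -377/18 + 91 = 1261/18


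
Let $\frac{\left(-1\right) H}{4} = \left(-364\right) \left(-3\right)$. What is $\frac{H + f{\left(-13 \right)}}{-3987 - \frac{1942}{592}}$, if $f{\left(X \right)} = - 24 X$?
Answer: $\frac{1200576}{1181123} \approx 1.0165$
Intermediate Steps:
$H = -4368$ ($H = - 4 \left(\left(-364\right) \left(-3\right)\right) = \left(-4\right) 1092 = -4368$)
$\frac{H + f{\left(-13 \right)}}{-3987 - \frac{1942}{592}} = \frac{-4368 - -312}{-3987 - \frac{1942}{592}} = \frac{-4368 + 312}{-3987 - \frac{971}{296}} = - \frac{4056}{-3987 - \frac{971}{296}} = - \frac{4056}{- \frac{1181123}{296}} = \left(-4056\right) \left(- \frac{296}{1181123}\right) = \frac{1200576}{1181123}$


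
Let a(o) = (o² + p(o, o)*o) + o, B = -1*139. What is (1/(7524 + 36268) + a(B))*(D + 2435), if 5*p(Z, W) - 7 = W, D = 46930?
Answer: 49400407944693/43792 ≈ 1.1281e+9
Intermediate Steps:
B = -139
p(Z, W) = 7/5 + W/5
a(o) = o + o² + o*(7/5 + o/5) (a(o) = (o² + (7/5 + o/5)*o) + o = (o² + o*(7/5 + o/5)) + o = o + o² + o*(7/5 + o/5))
(1/(7524 + 36268) + a(B))*(D + 2435) = (1/(7524 + 36268) + (6/5)*(-139)*(2 - 139))*(46930 + 2435) = (1/43792 + (6/5)*(-139)*(-137))*49365 = (1/43792 + 114258/5)*49365 = (5003586341/218960)*49365 = 49400407944693/43792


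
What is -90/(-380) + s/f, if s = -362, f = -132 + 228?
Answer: -3223/912 ≈ -3.5340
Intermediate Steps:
f = 96
-90/(-380) + s/f = -90/(-380) - 362/96 = -90*(-1/380) - 362*1/96 = 9/38 - 181/48 = -3223/912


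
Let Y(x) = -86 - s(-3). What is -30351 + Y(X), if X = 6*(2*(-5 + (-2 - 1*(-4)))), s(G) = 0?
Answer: -30437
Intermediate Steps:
X = -36 (X = 6*(2*(-5 + (-2 + 4))) = 6*(2*(-5 + 2)) = 6*(2*(-3)) = 6*(-6) = -36)
Y(x) = -86 (Y(x) = -86 - 1*0 = -86 + 0 = -86)
-30351 + Y(X) = -30351 - 86 = -30437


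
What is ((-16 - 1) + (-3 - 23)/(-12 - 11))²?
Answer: 133225/529 ≈ 251.84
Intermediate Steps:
((-16 - 1) + (-3 - 23)/(-12 - 11))² = (-17 - 26/(-23))² = (-17 - 26*(-1/23))² = (-17 + 26/23)² = (-365/23)² = 133225/529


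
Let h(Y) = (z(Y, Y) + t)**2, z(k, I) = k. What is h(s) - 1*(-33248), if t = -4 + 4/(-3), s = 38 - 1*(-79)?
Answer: 411457/9 ≈ 45717.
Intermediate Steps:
s = 117 (s = 38 + 79 = 117)
t = -16/3 (t = -4 + 4*(-1/3) = -4 - 4/3 = -16/3 ≈ -5.3333)
h(Y) = (-16/3 + Y)**2 (h(Y) = (Y - 16/3)**2 = (-16/3 + Y)**2)
h(s) - 1*(-33248) = (-16 + 3*117)**2/9 - 1*(-33248) = (-16 + 351)**2/9 + 33248 = (1/9)*335**2 + 33248 = (1/9)*112225 + 33248 = 112225/9 + 33248 = 411457/9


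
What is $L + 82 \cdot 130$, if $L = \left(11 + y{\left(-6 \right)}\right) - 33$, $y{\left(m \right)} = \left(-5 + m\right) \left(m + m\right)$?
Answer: $10770$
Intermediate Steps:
$y{\left(m \right)} = 2 m \left(-5 + m\right)$ ($y{\left(m \right)} = \left(-5 + m\right) 2 m = 2 m \left(-5 + m\right)$)
$L = 110$ ($L = \left(11 + 2 \left(-6\right) \left(-5 - 6\right)\right) - 33 = \left(11 + 2 \left(-6\right) \left(-11\right)\right) - 33 = \left(11 + 132\right) - 33 = 143 - 33 = 110$)
$L + 82 \cdot 130 = 110 + 82 \cdot 130 = 110 + 10660 = 10770$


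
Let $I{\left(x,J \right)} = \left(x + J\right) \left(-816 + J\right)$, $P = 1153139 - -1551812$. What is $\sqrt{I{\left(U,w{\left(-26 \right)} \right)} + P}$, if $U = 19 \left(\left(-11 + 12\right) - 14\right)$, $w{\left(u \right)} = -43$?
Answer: $3 \sqrt{328229} \approx 1718.7$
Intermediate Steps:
$P = 2704951$ ($P = 1153139 + 1551812 = 2704951$)
$U = -247$ ($U = 19 \left(1 - 14\right) = 19 \left(-13\right) = -247$)
$I{\left(x,J \right)} = \left(-816 + J\right) \left(J + x\right)$ ($I{\left(x,J \right)} = \left(J + x\right) \left(-816 + J\right) = \left(-816 + J\right) \left(J + x\right)$)
$\sqrt{I{\left(U,w{\left(-26 \right)} \right)} + P} = \sqrt{\left(\left(-43\right)^{2} - -35088 - -201552 - -10621\right) + 2704951} = \sqrt{\left(1849 + 35088 + 201552 + 10621\right) + 2704951} = \sqrt{249110 + 2704951} = \sqrt{2954061} = 3 \sqrt{328229}$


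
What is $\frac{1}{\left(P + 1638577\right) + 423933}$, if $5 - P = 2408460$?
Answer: $- \frac{1}{345945} \approx -2.8906 \cdot 10^{-6}$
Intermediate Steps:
$P = -2408455$ ($P = 5 - 2408460 = -2408455$)
$\frac{1}{\left(P + 1638577\right) + 423933} = \frac{1}{\left(-2408455 + 1638577\right) + 423933} = \frac{1}{-769878 + 423933} = \frac{1}{-345945} = - \frac{1}{345945}$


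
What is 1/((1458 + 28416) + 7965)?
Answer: 1/37839 ≈ 2.6428e-5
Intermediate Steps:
1/((1458 + 28416) + 7965) = 1/(29874 + 7965) = 1/37839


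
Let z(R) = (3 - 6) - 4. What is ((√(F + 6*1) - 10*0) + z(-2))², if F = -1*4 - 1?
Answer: 36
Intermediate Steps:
F = -5 (F = -4 - 1 = -5)
z(R) = -7 (z(R) = -3 - 4 = -7)
((√(F + 6*1) - 10*0) + z(-2))² = ((√(-5 + 6*1) - 10*0) - 7)² = ((√(-5 + 6) + 0) - 7)² = ((√1 + 0) - 7)² = ((1 + 0) - 7)² = (1 - 7)² = (-6)² = 36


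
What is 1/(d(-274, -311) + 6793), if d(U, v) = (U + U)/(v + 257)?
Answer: 27/183685 ≈ 0.00014699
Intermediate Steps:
d(U, v) = 2*U/(257 + v) (d(U, v) = (2*U)/(257 + v) = 2*U/(257 + v))
1/(d(-274, -311) + 6793) = 1/(2*(-274)/(257 - 311) + 6793) = 1/(2*(-274)/(-54) + 6793) = 1/(2*(-274)*(-1/54) + 6793) = 1/(274/27 + 6793) = 1/(183685/27) = 27/183685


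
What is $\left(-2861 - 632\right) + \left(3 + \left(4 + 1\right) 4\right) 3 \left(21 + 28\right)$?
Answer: $-112$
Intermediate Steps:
$\left(-2861 - 632\right) + \left(3 + \left(4 + 1\right) 4\right) 3 \left(21 + 28\right) = -3493 + \left(3 + 5 \cdot 4\right) 3 \cdot 49 = -3493 + \left(3 + 20\right) 3 \cdot 49 = -3493 + 23 \cdot 3 \cdot 49 = -3493 + 69 \cdot 49 = -3493 + 3381 = -112$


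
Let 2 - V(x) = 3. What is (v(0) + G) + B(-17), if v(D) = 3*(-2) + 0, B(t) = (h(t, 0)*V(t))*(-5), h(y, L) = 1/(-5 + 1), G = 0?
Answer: -29/4 ≈ -7.2500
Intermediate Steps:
V(x) = -1 (V(x) = 2 - 1*3 = 2 - 3 = -1)
h(y, L) = -¼ (h(y, L) = 1/(-4) = -¼)
B(t) = -5/4 (B(t) = -¼*(-1)*(-5) = (¼)*(-5) = -5/4)
v(D) = -6 (v(D) = -6 + 0 = -6)
(v(0) + G) + B(-17) = (-6 + 0) - 5/4 = -6 - 5/4 = -29/4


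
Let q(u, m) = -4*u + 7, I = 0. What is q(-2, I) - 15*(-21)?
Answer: 330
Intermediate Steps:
q(u, m) = 7 - 4*u
q(-2, I) - 15*(-21) = (7 - 4*(-2)) - 15*(-21) = (7 + 8) + 315 = 15 + 315 = 330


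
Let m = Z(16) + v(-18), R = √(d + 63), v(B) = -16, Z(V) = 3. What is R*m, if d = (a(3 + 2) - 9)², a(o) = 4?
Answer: -26*√22 ≈ -121.95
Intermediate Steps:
d = 25 (d = (4 - 9)² = (-5)² = 25)
R = 2*√22 (R = √(25 + 63) = √88 = 2*√22 ≈ 9.3808)
m = -13 (m = 3 - 16 = -13)
R*m = (2*√22)*(-13) = -26*√22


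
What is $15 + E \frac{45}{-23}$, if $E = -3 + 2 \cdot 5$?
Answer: $\frac{30}{23} \approx 1.3043$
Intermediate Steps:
$E = 7$ ($E = -3 + 10 = 7$)
$15 + E \frac{45}{-23} = 15 + 7 \frac{45}{-23} = 15 + 7 \cdot 45 \left(- \frac{1}{23}\right) = 15 + 7 \left(- \frac{45}{23}\right) = 15 - \frac{315}{23} = \frac{30}{23}$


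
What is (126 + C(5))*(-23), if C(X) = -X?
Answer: -2783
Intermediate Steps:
(126 + C(5))*(-23) = (126 - 1*5)*(-23) = (126 - 5)*(-23) = 121*(-23) = -2783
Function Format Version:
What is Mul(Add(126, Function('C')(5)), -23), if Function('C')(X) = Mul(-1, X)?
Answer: -2783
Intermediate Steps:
Mul(Add(126, Function('C')(5)), -23) = Mul(Add(126, Mul(-1, 5)), -23) = Mul(Add(126, -5), -23) = Mul(121, -23) = -2783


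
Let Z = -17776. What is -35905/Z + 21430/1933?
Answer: 450344045/34361008 ≈ 13.106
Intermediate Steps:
-35905/Z + 21430/1933 = -35905/(-17776) + 21430/1933 = -35905*(-1/17776) + 21430*(1/1933) = 35905/17776 + 21430/1933 = 450344045/34361008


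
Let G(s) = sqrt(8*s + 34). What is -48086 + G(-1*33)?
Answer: -48086 + I*sqrt(230) ≈ -48086.0 + 15.166*I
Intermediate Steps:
G(s) = sqrt(34 + 8*s)
-48086 + G(-1*33) = -48086 + sqrt(34 + 8*(-1*33)) = -48086 + sqrt(34 + 8*(-33)) = -48086 + sqrt(34 - 264) = -48086 + sqrt(-230) = -48086 + I*sqrt(230)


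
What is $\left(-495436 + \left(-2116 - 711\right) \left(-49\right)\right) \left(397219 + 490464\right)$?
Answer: $-316825602579$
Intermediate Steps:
$\left(-495436 + \left(-2116 - 711\right) \left(-49\right)\right) \left(397219 + 490464\right) = \left(-495436 - -138523\right) 887683 = \left(-495436 + 138523\right) 887683 = \left(-356913\right) 887683 = -316825602579$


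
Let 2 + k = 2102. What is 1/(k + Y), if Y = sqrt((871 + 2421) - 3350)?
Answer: 1050/2205029 - I*sqrt(58)/4410058 ≈ 0.00047618 - 1.7269e-6*I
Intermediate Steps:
k = 2100 (k = -2 + 2102 = 2100)
Y = I*sqrt(58) (Y = sqrt(3292 - 3350) = sqrt(-58) = I*sqrt(58) ≈ 7.6158*I)
1/(k + Y) = 1/(2100 + I*sqrt(58))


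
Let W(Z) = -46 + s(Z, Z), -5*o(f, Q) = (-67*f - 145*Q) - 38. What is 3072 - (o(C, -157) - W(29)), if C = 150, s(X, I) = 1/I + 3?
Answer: 806843/145 ≈ 5564.4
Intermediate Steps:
s(X, I) = 3 + 1/I
o(f, Q) = 38/5 + 29*Q + 67*f/5 (o(f, Q) = -((-67*f - 145*Q) - 38)/5 = -((-145*Q - 67*f) - 38)/5 = -(-38 - 145*Q - 67*f)/5 = 38/5 + 29*Q + 67*f/5)
W(Z) = -43 + 1/Z (W(Z) = -46 + (3 + 1/Z) = -43 + 1/Z)
3072 - (o(C, -157) - W(29)) = 3072 - ((38/5 + 29*(-157) + (67/5)*150) - (-43 + 1/29)) = 3072 - ((38/5 - 4553 + 2010) - (-43 + 1/29)) = 3072 - (-12677/5 - 1*(-1246/29)) = 3072 - (-12677/5 + 1246/29) = 3072 - 1*(-361403/145) = 3072 + 361403/145 = 806843/145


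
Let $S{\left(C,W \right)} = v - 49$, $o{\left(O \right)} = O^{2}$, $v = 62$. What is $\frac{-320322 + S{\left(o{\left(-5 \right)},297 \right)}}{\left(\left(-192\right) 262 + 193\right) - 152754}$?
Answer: $\frac{320309}{202865} \approx 1.5789$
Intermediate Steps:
$S{\left(C,W \right)} = 13$ ($S{\left(C,W \right)} = 62 - 49 = 13$)
$\frac{-320322 + S{\left(o{\left(-5 \right)},297 \right)}}{\left(\left(-192\right) 262 + 193\right) - 152754} = \frac{-320322 + 13}{\left(\left(-192\right) 262 + 193\right) - 152754} = - \frac{320309}{\left(-50304 + 193\right) - 152754} = - \frac{320309}{-50111 - 152754} = - \frac{320309}{-202865} = \left(-320309\right) \left(- \frac{1}{202865}\right) = \frac{320309}{202865}$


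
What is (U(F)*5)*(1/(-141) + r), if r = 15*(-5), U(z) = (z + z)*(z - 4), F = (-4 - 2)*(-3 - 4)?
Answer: -56264320/47 ≈ -1.1971e+6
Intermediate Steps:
F = 42 (F = -6*(-7) = 42)
U(z) = 2*z*(-4 + z) (U(z) = (2*z)*(-4 + z) = 2*z*(-4 + z))
r = -75
(U(F)*5)*(1/(-141) + r) = ((2*42*(-4 + 42))*5)*(1/(-141) - 75) = ((2*42*38)*5)*(-1/141 - 75) = (3192*5)*(-10576/141) = 15960*(-10576/141) = -56264320/47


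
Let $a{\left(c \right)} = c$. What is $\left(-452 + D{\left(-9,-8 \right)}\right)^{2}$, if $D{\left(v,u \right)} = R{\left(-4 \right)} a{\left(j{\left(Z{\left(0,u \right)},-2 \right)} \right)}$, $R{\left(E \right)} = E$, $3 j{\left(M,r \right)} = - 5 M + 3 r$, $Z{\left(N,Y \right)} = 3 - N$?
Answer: $179776$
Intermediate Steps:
$j{\left(M,r \right)} = r - \frac{5 M}{3}$ ($j{\left(M,r \right)} = \frac{- 5 M + 3 r}{3} = r - \frac{5 M}{3}$)
$D{\left(v,u \right)} = 28$ ($D{\left(v,u \right)} = - 4 \left(-2 - \frac{5 \left(3 - 0\right)}{3}\right) = - 4 \left(-2 - \frac{5 \left(3 + 0\right)}{3}\right) = - 4 \left(-2 - 5\right) = \left(-4\right) \left(-7\right) = 28$)
$\left(-452 + D{\left(-9,-8 \right)}\right)^{2} = \left(-452 + 28\right)^{2} = \left(-424\right)^{2} = 179776$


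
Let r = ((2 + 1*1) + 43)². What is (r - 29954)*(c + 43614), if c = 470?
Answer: -1227210392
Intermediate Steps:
r = 2116 (r = ((2 + 1) + 43)² = (3 + 43)² = 46² = 2116)
(r - 29954)*(c + 43614) = (2116 - 29954)*(470 + 43614) = -27838*44084 = -1227210392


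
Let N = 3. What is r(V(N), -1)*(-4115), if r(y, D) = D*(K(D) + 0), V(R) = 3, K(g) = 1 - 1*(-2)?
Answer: 12345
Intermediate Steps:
K(g) = 3 (K(g) = 1 + 2 = 3)
r(y, D) = 3*D (r(y, D) = D*(3 + 0) = D*3 = 3*D)
r(V(N), -1)*(-4115) = (3*(-1))*(-4115) = -3*(-4115) = 12345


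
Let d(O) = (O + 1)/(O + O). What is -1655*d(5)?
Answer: -993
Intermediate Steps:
d(O) = (1 + O)/(2*O) (d(O) = (1 + O)/((2*O)) = (1 + O)*(1/(2*O)) = (1 + O)/(2*O))
-1655*d(5) = -1655*(1 + 5)/(2*5) = -1655*6/(2*5) = -1655*⅗ = -993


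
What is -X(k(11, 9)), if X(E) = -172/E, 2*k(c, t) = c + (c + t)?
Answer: 344/31 ≈ 11.097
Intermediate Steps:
k(c, t) = c + t/2 (k(c, t) = (c + (c + t))/2 = (t + 2*c)/2 = c + t/2)
-X(k(11, 9)) = -(-172)/(11 + (½)*9) = -(-172)/(11 + 9/2) = -(-172)/31/2 = -(-172)*2/31 = -1*(-344/31) = 344/31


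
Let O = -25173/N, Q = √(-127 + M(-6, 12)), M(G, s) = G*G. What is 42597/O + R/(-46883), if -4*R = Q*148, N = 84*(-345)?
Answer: 137162340/2797 + 37*I*√91/46883 ≈ 49039.0 + 0.0075285*I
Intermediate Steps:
N = -28980
M(G, s) = G²
Q = I*√91 (Q = √(-127 + (-6)²) = √(-127 + 36) = √(-91) = I*√91 ≈ 9.5394*I)
O = 2797/3220 (O = -25173/(-28980) = -25173*(-1/28980) = 2797/3220 ≈ 0.86863)
R = -37*I*√91 (R = -I*√91*148/4 = -37*I*√91 ≈ -352.96*I)
42597/O + R/(-46883) = 42597/(2797/3220) - 37*I*√91/(-46883) = 42597*(3220/2797) - 37*I*√91*(-1/46883) = 137162340/2797 + 37*I*√91/46883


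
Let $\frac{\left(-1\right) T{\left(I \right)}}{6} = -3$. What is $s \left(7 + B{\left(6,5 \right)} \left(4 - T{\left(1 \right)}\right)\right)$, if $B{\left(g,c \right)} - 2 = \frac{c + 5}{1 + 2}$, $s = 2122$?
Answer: $- \frac{430766}{3} \approx -1.4359 \cdot 10^{5}$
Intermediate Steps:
$T{\left(I \right)} = 18$ ($T{\left(I \right)} = \left(-6\right) \left(-3\right) = 18$)
$B{\left(g,c \right)} = \frac{11}{3} + \frac{c}{3}$ ($B{\left(g,c \right)} = 2 + \frac{c + 5}{1 + 2} = 2 + \frac{5 + c}{3} = 2 + \left(5 + c\right) \frac{1}{3} = 2 + \left(\frac{5}{3} + \frac{c}{3}\right) = \frac{11}{3} + \frac{c}{3}$)
$s \left(7 + B{\left(6,5 \right)} \left(4 - T{\left(1 \right)}\right)\right) = 2122 \left(7 + \left(\frac{11}{3} + \frac{1}{3} \cdot 5\right) \left(4 - 18\right)\right) = 2122 \left(7 + \left(\frac{11}{3} + \frac{5}{3}\right) \left(4 - 18\right)\right) = 2122 \left(7 + \frac{16}{3} \left(-14\right)\right) = 2122 \left(7 - \frac{224}{3}\right) = 2122 \left(- \frac{203}{3}\right) = - \frac{430766}{3}$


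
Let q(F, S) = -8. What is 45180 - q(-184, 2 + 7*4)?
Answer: 45188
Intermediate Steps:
45180 - q(-184, 2 + 7*4) = 45180 - 1*(-8) = 45180 + 8 = 45188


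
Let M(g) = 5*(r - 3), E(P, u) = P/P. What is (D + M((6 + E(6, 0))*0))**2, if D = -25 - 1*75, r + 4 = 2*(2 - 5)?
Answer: 27225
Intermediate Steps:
r = -10 (r = -4 + 2*(2 - 5) = -4 + 2*(-3) = -4 - 6 = -10)
E(P, u) = 1
M(g) = -65 (M(g) = 5*(-10 - 3) = 5*(-13) = -65)
D = -100 (D = -25 - 75 = -100)
(D + M((6 + E(6, 0))*0))**2 = (-100 - 65)**2 = (-165)**2 = 27225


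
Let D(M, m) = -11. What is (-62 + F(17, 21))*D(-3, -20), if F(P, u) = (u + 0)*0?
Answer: 682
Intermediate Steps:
F(P, u) = 0 (F(P, u) = u*0 = 0)
(-62 + F(17, 21))*D(-3, -20) = (-62 + 0)*(-11) = -62*(-11) = 682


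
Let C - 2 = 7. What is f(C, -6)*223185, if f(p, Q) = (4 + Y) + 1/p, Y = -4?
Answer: 74395/3 ≈ 24798.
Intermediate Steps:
C = 9 (C = 2 + 7 = 9)
f(p, Q) = 1/p (f(p, Q) = (4 - 4) + 1/p = 0 + 1/p = 1/p)
f(C, -6)*223185 = 223185/9 = (⅑)*223185 = 74395/3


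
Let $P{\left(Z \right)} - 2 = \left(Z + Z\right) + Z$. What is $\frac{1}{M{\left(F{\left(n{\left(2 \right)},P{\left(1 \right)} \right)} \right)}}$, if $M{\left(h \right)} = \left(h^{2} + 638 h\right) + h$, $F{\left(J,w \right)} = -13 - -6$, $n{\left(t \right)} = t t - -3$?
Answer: $- \frac{1}{4424} \approx -0.00022604$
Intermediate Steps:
$n{\left(t \right)} = 3 + t^{2}$ ($n{\left(t \right)} = t^{2} + 3 = 3 + t^{2}$)
$P{\left(Z \right)} = 2 + 3 Z$ ($P{\left(Z \right)} = 2 + \left(\left(Z + Z\right) + Z\right) = 2 + \left(2 Z + Z\right) = 2 + 3 Z$)
$F{\left(J,w \right)} = -7$ ($F{\left(J,w \right)} = -13 + 6 = -7$)
$M{\left(h \right)} = h^{2} + 639 h$
$\frac{1}{M{\left(F{\left(n{\left(2 \right)},P{\left(1 \right)} \right)} \right)}} = \frac{1}{\left(-7\right) \left(639 - 7\right)} = \frac{1}{\left(-7\right) 632} = \frac{1}{-4424} = - \frac{1}{4424}$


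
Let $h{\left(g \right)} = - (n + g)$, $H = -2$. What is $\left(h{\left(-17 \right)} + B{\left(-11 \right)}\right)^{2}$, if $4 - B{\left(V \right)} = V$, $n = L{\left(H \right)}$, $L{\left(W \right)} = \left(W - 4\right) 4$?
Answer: $3136$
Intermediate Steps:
$L{\left(W \right)} = -16 + 4 W$ ($L{\left(W \right)} = \left(-4 + W\right) 4 = -16 + 4 W$)
$n = -24$ ($n = -16 + 4 \left(-2\right) = -16 - 8 = -24$)
$B{\left(V \right)} = 4 - V$
$h{\left(g \right)} = 24 - g$ ($h{\left(g \right)} = - (-24 + g) = 24 - g$)
$\left(h{\left(-17 \right)} + B{\left(-11 \right)}\right)^{2} = \left(\left(24 - -17\right) + \left(4 - -11\right)\right)^{2} = \left(\left(24 + 17\right) + \left(4 + 11\right)\right)^{2} = \left(41 + 15\right)^{2} = 56^{2} = 3136$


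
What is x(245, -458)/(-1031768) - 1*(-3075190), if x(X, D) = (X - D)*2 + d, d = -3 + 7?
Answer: 1586441317255/515884 ≈ 3.0752e+6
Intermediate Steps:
d = 4
x(X, D) = 4 - 2*D + 2*X (x(X, D) = (X - D)*2 + 4 = (-2*D + 2*X) + 4 = 4 - 2*D + 2*X)
x(245, -458)/(-1031768) - 1*(-3075190) = (4 - 2*(-458) + 2*245)/(-1031768) - 1*(-3075190) = (4 + 916 + 490)*(-1/1031768) + 3075190 = 1410*(-1/1031768) + 3075190 = -705/515884 + 3075190 = 1586441317255/515884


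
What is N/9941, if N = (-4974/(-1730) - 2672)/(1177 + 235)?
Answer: -2308793/12141738580 ≈ -0.00019015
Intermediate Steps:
N = -2308793/1221380 (N = (-4974*(-1/1730) - 2672)/1412 = (2487/865 - 2672)*(1/1412) = -2308793/865*1/1412 = -2308793/1221380 ≈ -1.8903)
N/9941 = -2308793/1221380/9941 = -2308793/1221380*1/9941 = -2308793/12141738580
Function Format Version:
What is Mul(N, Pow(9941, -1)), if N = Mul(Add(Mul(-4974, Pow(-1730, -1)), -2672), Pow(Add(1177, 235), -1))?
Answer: Rational(-2308793, 12141738580) ≈ -0.00019015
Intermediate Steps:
N = Rational(-2308793, 1221380) (N = Mul(Add(Mul(-4974, Rational(-1, 1730)), -2672), Pow(1412, -1)) = Mul(Add(Rational(2487, 865), -2672), Rational(1, 1412)) = Mul(Rational(-2308793, 865), Rational(1, 1412)) = Rational(-2308793, 1221380) ≈ -1.8903)
Mul(N, Pow(9941, -1)) = Mul(Rational(-2308793, 1221380), Pow(9941, -1)) = Mul(Rational(-2308793, 1221380), Rational(1, 9941)) = Rational(-2308793, 12141738580)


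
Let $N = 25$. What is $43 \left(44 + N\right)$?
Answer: $2967$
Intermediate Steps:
$43 \left(44 + N\right) = 43 \left(44 + 25\right) = 43 \cdot 69 = 2967$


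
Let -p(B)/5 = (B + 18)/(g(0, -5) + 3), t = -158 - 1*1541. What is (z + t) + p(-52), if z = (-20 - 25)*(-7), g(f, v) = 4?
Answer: -9518/7 ≈ -1359.7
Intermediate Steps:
t = -1699 (t = -158 - 1541 = -1699)
p(B) = -90/7 - 5*B/7 (p(B) = -5*(B + 18)/(4 + 3) = -5*(18 + B)/7 = -5*(18/7 + B/7) = -90/7 - 5*B/7)
z = 315 (z = -45*(-7) = 315)
(z + t) + p(-52) = (315 - 1699) + (-90/7 - 5/7*(-52)) = -1384 + (-90/7 + 260/7) = -1384 + 170/7 = -9518/7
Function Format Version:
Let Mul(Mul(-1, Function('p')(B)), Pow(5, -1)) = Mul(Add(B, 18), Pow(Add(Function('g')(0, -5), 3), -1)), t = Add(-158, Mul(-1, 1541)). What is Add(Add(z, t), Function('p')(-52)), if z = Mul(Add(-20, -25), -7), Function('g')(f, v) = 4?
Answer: Rational(-9518, 7) ≈ -1359.7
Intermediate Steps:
t = -1699 (t = Add(-158, -1541) = -1699)
Function('p')(B) = Add(Rational(-90, 7), Mul(Rational(-5, 7), B)) (Function('p')(B) = Mul(-5, Mul(Add(B, 18), Pow(Add(4, 3), -1))) = Mul(-5, Mul(Add(18, B), Pow(7, -1))) = Mul(-5, Mul(Add(18, B), Rational(1, 7))) = Mul(-5, Add(Rational(18, 7), Mul(Rational(1, 7), B))) = Add(Rational(-90, 7), Mul(Rational(-5, 7), B)))
z = 315 (z = Mul(-45, -7) = 315)
Add(Add(z, t), Function('p')(-52)) = Add(Add(315, -1699), Add(Rational(-90, 7), Mul(Rational(-5, 7), -52))) = Add(-1384, Add(Rational(-90, 7), Rational(260, 7))) = Add(-1384, Rational(170, 7)) = Rational(-9518, 7)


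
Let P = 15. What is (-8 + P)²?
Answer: 49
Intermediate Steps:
(-8 + P)² = (-8 + 15)² = 7² = 49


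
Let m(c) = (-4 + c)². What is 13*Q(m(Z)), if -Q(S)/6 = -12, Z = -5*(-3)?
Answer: 936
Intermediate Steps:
Z = 15
Q(S) = 72 (Q(S) = -6*(-12) = 72)
13*Q(m(Z)) = 13*72 = 936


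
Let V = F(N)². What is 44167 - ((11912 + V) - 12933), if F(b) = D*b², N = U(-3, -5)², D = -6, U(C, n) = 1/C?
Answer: 32942048/729 ≈ 45188.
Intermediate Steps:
N = ⅑ (N = (1/(-3))² = (-⅓)² = ⅑ ≈ 0.11111)
F(b) = -6*b²
V = 4/729 (V = (-6*(⅑)²)² = (-6*1/81)² = (-2/27)² = 4/729 ≈ 0.0054870)
44167 - ((11912 + V) - 12933) = 44167 - ((11912 + 4/729) - 12933) = 44167 - (8683852/729 - 12933) = 44167 - 1*(-744305/729) = 44167 + 744305/729 = 32942048/729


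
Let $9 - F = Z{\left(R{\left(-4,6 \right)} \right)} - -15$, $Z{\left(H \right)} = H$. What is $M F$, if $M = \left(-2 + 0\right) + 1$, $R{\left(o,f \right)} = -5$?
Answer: $1$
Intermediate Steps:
$M = -1$ ($M = -2 + 1 = -1$)
$F = -1$ ($F = 9 - \left(-5 - -15\right) = 9 - \left(-5 + 15\right) = 9 - 10 = -1$)
$M F = \left(-1\right) \left(-1\right) = 1$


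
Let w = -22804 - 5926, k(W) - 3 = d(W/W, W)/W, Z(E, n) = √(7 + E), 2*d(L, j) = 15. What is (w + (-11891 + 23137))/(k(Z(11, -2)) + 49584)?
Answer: -6935832864/19670964527 + 174840*√2/19670964527 ≈ -0.35258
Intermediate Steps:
d(L, j) = 15/2 (d(L, j) = (½)*15 = 15/2)
k(W) = 3 + 15/(2*W)
w = -28730
(w + (-11891 + 23137))/(k(Z(11, -2)) + 49584) = (-28730 + (-11891 + 23137))/((3 + 15/(2*(√(7 + 11)))) + 49584) = (-28730 + 11246)/((3 + 15/(2*(√18))) + 49584) = -17484/((3 + 15/(2*((3*√2)))) + 49584) = -17484/((3 + 15*(√2/6)/2) + 49584) = -17484/((3 + 5*√2/4) + 49584) = -17484/(49587 + 5*√2/4)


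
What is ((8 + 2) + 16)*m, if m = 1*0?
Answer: 0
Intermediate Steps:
m = 0
((8 + 2) + 16)*m = ((8 + 2) + 16)*0 = (10 + 16)*0 = 26*0 = 0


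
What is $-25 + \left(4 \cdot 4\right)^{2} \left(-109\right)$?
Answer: $-27929$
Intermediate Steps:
$-25 + \left(4 \cdot 4\right)^{2} \left(-109\right) = -25 + 16^{2} \left(-109\right) = -25 + 256 \left(-109\right) = -25 - 27904 = -27929$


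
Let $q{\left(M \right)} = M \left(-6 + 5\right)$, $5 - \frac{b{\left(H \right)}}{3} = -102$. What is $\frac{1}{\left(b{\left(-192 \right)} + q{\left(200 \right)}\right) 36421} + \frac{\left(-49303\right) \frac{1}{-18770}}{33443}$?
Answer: $\frac{217903137233}{2766347523988510} \approx 7.8769 \cdot 10^{-5}$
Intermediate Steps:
$b{\left(H \right)} = 321$ ($b{\left(H \right)} = 15 - -306 = 15 + 306 = 321$)
$q{\left(M \right)} = - M$ ($q{\left(M \right)} = M \left(-1\right) = - M$)
$\frac{1}{\left(b{\left(-192 \right)} + q{\left(200 \right)}\right) 36421} + \frac{\left(-49303\right) \frac{1}{-18770}}{33443} = \frac{1}{\left(321 - 200\right) 36421} + \frac{\left(-49303\right) \frac{1}{-18770}}{33443} = \frac{1}{321 - 200} \cdot \frac{1}{36421} + \left(-49303\right) \left(- \frac{1}{18770}\right) \frac{1}{33443} = \frac{1}{121} \cdot \frac{1}{36421} + \frac{49303}{18770} \cdot \frac{1}{33443} = \frac{1}{121} \cdot \frac{1}{36421} + \frac{49303}{627725110} = \frac{1}{4406941} + \frac{49303}{627725110} = \frac{217903137233}{2766347523988510}$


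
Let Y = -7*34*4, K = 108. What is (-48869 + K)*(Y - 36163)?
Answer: 1809764515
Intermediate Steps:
Y = -952 (Y = -238*4 = -952)
(-48869 + K)*(Y - 36163) = (-48869 + 108)*(-952 - 36163) = -48761*(-37115) = 1809764515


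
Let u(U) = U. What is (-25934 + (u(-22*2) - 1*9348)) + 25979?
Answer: -9347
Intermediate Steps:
(-25934 + (u(-22*2) - 1*9348)) + 25979 = (-25934 + (-22*2 - 1*9348)) + 25979 = (-25934 + (-44 - 9348)) + 25979 = (-25934 - 9392) + 25979 = -35326 + 25979 = -9347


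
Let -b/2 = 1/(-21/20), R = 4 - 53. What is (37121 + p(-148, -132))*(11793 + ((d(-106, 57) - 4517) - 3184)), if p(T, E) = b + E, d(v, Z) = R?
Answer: 3140638787/21 ≈ 1.4955e+8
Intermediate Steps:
R = -49
d(v, Z) = -49
b = 40/21 (b = -2/((-21/20)) = -2/((-21*1/20)) = -2/(-21/20) = -2*(-20/21) = 40/21 ≈ 1.9048)
p(T, E) = 40/21 + E
(37121 + p(-148, -132))*(11793 + ((d(-106, 57) - 4517) - 3184)) = (37121 + (40/21 - 132))*(11793 + ((-49 - 4517) - 3184)) = (37121 - 2732/21)*(11793 + (-4566 - 3184)) = 776809*(11793 - 7750)/21 = (776809/21)*4043 = 3140638787/21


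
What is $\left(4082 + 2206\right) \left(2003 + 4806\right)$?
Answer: $42814992$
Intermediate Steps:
$\left(4082 + 2206\right) \left(2003 + 4806\right) = 6288 \cdot 6809 = 42814992$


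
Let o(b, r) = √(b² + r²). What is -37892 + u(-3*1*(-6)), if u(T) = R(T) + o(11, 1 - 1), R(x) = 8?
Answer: -37873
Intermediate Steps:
u(T) = 19 (u(T) = 8 + √(11² + (1 - 1)²) = 8 + √(121 + 0²) = 8 + √(121 + 0) = 8 + √121 = 8 + 11 = 19)
-37892 + u(-3*1*(-6)) = -37892 + 19 = -37873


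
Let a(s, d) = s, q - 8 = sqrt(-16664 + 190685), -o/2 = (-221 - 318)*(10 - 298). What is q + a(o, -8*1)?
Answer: -310456 + sqrt(174021) ≈ -3.1004e+5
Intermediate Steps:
o = -310464 (o = -2*(-221 - 318)*(10 - 298) = -(-1078)*(-288) = -2*155232 = -310464)
q = 8 + sqrt(174021) (q = 8 + sqrt(-16664 + 190685) = 8 + sqrt(174021) ≈ 425.16)
q + a(o, -8*1) = (8 + sqrt(174021)) - 310464 = -310456 + sqrt(174021)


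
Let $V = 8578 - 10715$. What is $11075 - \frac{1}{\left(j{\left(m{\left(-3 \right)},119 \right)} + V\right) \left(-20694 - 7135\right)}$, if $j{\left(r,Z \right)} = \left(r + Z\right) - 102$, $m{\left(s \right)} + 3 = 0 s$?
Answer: $\frac{654321709524}{59080967} \approx 11075.0$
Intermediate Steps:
$m{\left(s \right)} = -3$ ($m{\left(s \right)} = -3 + 0 s = -3 + 0 = -3$)
$j{\left(r,Z \right)} = -102 + Z + r$ ($j{\left(r,Z \right)} = \left(Z + r\right) - 102 = -102 + Z + r$)
$V = -2137$ ($V = 8578 - 10715 = -2137$)
$11075 - \frac{1}{\left(j{\left(m{\left(-3 \right)},119 \right)} + V\right) \left(-20694 - 7135\right)} = 11075 - \frac{1}{\left(\left(-102 + 119 - 3\right) - 2137\right) \left(-20694 - 7135\right)} = 11075 - \frac{1}{\left(14 - 2137\right) \left(-27829\right)} = 11075 - \frac{1}{\left(-2123\right) \left(-27829\right)} = 11075 - \frac{1}{59080967} = \frac{654321709524}{59080967}$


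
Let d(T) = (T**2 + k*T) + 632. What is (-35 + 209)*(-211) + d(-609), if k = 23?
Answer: 320792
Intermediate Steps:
d(T) = 632 + T**2 + 23*T (d(T) = (T**2 + 23*T) + 632 = 632 + T**2 + 23*T)
(-35 + 209)*(-211) + d(-609) = (-35 + 209)*(-211) + (632 + (-609)**2 + 23*(-609)) = 174*(-211) + (632 + 370881 - 14007) = -36714 + 357506 = 320792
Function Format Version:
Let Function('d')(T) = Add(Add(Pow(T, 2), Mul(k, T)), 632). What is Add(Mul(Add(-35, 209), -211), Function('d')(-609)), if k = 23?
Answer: 320792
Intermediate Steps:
Function('d')(T) = Add(632, Pow(T, 2), Mul(23, T)) (Function('d')(T) = Add(Add(Pow(T, 2), Mul(23, T)), 632) = Add(632, Pow(T, 2), Mul(23, T)))
Add(Mul(Add(-35, 209), -211), Function('d')(-609)) = Add(Mul(Add(-35, 209), -211), Add(632, Pow(-609, 2), Mul(23, -609))) = Add(Mul(174, -211), Add(632, 370881, -14007)) = Add(-36714, 357506) = 320792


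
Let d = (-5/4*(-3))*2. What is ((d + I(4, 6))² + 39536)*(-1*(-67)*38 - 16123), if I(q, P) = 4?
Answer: -2154303321/4 ≈ -5.3858e+8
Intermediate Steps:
d = 15/2 (d = (-5*¼*(-3))*2 = -5/4*(-3)*2 = (15/4)*2 = 15/2 ≈ 7.5000)
((d + I(4, 6))² + 39536)*(-1*(-67)*38 - 16123) = ((15/2 + 4)² + 39536)*(-1*(-67)*38 - 16123) = ((23/2)² + 39536)*(67*38 - 16123) = (529/4 + 39536)*(2546 - 16123) = (158673/4)*(-13577) = -2154303321/4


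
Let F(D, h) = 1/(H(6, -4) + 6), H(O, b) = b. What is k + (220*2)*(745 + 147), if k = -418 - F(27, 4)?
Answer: 784123/2 ≈ 3.9206e+5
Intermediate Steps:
F(D, h) = ½ (F(D, h) = 1/(-4 + 6) = 1/2 = ½)
k = -837/2 (k = -418 - 1*½ = -418 - ½ = -837/2 ≈ -418.50)
k + (220*2)*(745 + 147) = -837/2 + (220*2)*(745 + 147) = -837/2 + 440*892 = -837/2 + 392480 = 784123/2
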